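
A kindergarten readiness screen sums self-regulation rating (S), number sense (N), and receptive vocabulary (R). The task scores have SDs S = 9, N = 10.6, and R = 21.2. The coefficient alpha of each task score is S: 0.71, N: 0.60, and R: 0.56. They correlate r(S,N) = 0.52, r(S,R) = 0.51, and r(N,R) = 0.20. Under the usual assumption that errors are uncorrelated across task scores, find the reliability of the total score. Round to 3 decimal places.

Var(S+N+R) = 9² + 10.6² + 21.2² + 2·[9·10.6·0.52 + 9·21.2·0.51 + 10.6·21.2·0.20] = 642.8 + 383.72 = 1026.52.
Because errors are independent across components, Cov(Tᵢ,Tⱼ) = Cov(Xᵢ,Xⱼ); the off-diagonal part of the true-score variance is the same as above.
True-score variance = [9²·0.71 + 10.6²·0.60 + 21.2²·0.56] + 383.72 = 376.612 + 383.72 = 760.332.
Reliability = 760.332 / 1026.52 = 0.741.

0.741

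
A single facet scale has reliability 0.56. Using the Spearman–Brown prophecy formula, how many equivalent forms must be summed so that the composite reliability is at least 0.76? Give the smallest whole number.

k ≥ ρ*(1−ρ₁)/(ρ₁(1−ρ*)) = 0.76·0.44 / (0.56·0.24) = 2.488.
Smallest integer k = 3.

3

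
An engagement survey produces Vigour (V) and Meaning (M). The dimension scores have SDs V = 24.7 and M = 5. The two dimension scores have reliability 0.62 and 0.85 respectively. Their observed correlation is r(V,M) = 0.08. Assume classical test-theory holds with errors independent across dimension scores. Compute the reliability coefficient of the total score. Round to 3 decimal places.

0.640

Var(V+M) = 24.7² + 5² + 2·[24.7·5·0.08] = 635.09 + 19.76 = 654.85.
With uncorrelated errors the cross-covariances are all true-score covariance, so they carry over unchanged; only the diagonal terms shrink to ρᵢσᵢ².
True-score variance = [24.7²·0.62 + 5²·0.85] + 19.76 = 399.506 + 19.76 = 419.266.
Reliability = 419.266 / 654.85 = 0.640.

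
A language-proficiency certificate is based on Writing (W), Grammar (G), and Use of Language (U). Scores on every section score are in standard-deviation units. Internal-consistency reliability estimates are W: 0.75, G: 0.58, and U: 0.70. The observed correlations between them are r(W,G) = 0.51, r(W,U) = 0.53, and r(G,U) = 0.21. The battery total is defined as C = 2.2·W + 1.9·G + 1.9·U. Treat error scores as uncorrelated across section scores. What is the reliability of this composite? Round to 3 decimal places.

Var(C) = 2.2² + 1.9² + 1.9² + 2·[4.18·0.51 + 4.18·0.53 + 3.61·0.21] = 12.06 + 10.2106 = 22.2706.
Under uncorrelated errors the observed covariances equal the true-score covariances, so only the own-variance terms attenuate.
True-score variance = [2.2²·0.75 + 1.9²·0.58 + 1.9²·0.70] + 10.2106 = 8.2508 + 10.2106 = 18.4614.
Reliability = 18.4614 / 22.2706 = 0.829.

0.829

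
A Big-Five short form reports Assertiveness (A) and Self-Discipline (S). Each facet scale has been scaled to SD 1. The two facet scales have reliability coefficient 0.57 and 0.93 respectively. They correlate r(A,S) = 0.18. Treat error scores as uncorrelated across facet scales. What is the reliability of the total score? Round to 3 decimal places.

Var(A+S) = 2 + 2·[0.18] = 2 + 0.36 = 2.36.
Under uncorrelated errors the observed covariances equal the true-score covariances, so only the own-variance terms attenuate.
True-score variance = [0.57 + 0.93] + 0.36 = 1.5 + 0.36 = 1.86.
Reliability = 1.86 / 2.36 = 0.788.

0.788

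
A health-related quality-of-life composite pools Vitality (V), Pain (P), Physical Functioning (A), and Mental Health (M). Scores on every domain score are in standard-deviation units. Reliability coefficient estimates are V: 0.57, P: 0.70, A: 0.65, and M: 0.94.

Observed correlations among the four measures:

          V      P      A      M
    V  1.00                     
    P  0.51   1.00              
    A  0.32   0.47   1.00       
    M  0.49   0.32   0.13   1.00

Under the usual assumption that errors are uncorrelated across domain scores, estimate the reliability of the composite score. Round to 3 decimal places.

0.866

Var(V+P+A+M) = 4 + 2·[0.51 + 0.32 + 0.49 + 0.47 + 0.32 + 0.13] = 4 + 4.48 = 8.48.
Because errors are independent across components, Cov(Tᵢ,Tⱼ) = Cov(Xᵢ,Xⱼ); the off-diagonal part of the true-score variance is the same as above.
True-score variance = [0.57 + 0.70 + 0.65 + 0.94] + 4.48 = 2.86 + 4.48 = 7.34.
Reliability = 7.34 / 8.48 = 0.866.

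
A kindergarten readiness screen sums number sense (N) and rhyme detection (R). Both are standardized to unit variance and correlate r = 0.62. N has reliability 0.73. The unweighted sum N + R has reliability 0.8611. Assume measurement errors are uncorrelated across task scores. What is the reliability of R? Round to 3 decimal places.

0.820

Var(N+R) = 2 + 2·0.62 = 3.240.
True-score variance = ρ_N + ρ_R + 2·0.62, so 0.8611 = (0.73 + ρ_R + 1.24) / 3.240.
ρ_R = 0.8611·3.240 − 0.73 − 1.24 = 0.820.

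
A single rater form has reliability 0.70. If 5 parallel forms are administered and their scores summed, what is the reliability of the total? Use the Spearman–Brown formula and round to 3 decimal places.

ρ_k = kρ / (1 + (k−1)ρ) = 5·0.70 / (1 + 4·0.70) = 3.500 / 3.800 = 0.921.

0.921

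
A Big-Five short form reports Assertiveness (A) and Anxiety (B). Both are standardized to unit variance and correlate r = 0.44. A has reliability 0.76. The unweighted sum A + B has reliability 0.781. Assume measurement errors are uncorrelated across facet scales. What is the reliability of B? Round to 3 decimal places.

0.609

Var(A+B) = 2 + 2·0.44 = 2.880.
True-score variance = ρ_A + ρ_B + 2·0.44, so 0.781 = (0.76 + ρ_B + 0.88) / 2.880.
ρ_B = 0.781·2.880 − 0.76 − 0.88 = 0.609.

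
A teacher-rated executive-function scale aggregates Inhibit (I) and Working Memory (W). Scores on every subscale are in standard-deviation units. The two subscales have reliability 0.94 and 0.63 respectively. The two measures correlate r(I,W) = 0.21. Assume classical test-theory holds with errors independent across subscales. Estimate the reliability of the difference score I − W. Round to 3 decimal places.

Var(I−W) = 1 + 1 − 2·0.21 = 2 − 0.42 = 1.58.
With uncorrelated errors the cross-covariances are all true-score covariance, so they carry over unchanged; only the diagonal terms shrink to ρᵢσᵢ².
True-score variance = [0.94 + 0.63] − 0.42 = 1.57 − 0.42 = 1.15.
Reliability = 1.15 / 1.58 = 0.728.

0.728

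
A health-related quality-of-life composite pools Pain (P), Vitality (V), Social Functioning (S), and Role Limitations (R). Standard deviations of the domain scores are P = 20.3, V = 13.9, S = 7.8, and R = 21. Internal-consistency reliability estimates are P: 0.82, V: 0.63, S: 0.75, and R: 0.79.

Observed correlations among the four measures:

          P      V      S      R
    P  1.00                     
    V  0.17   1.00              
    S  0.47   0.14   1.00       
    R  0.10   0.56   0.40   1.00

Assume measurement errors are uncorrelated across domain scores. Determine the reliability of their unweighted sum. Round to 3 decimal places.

0.868

Var(P+V+S+R) = 20.3² + 13.9² + 7.8² + 21² + 2·[20.3·13.9·0.17 + 20.3·7.8·0.47 + 20.3·21·0.10 + 13.9·7.8·0.14 + 13.9·21·0.56 + 7.8·21·0.40] = 1107.14 + 818.363 = 1925.5.
With uncorrelated errors the cross-covariances are all true-score covariance, so they carry over unchanged; only the diagonal terms shrink to ρᵢσᵢ².
True-score variance = [20.3²·0.82 + 13.9²·0.63 + 7.8²·0.75 + 21²·0.79] + 818.363 = 853.656 + 818.363 = 1672.02.
Reliability = 1672.02 / 1925.5 = 0.868.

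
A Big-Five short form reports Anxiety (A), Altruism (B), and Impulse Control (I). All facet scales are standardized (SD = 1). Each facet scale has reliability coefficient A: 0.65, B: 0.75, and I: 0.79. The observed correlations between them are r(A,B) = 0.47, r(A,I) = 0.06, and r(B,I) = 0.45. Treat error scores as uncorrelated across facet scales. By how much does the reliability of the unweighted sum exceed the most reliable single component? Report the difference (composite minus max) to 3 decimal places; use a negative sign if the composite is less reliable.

Var(sum) = 3 + 1.96 = 4.96; true-score variance = 2.19 + 1.96 = 4.15; composite reliability = 0.8367.
Max component reliability = 0.7900.
Difference = 0.8367 − 0.7900 = 0.047.

0.047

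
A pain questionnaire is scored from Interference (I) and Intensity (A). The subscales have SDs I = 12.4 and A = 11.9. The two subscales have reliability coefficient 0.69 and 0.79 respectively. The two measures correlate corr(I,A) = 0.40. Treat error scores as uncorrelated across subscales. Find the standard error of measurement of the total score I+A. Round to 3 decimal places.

8.798

Var(total) = 295.37 + 118.048 = 413.418.
True-score variance = 217.966 + 118.048 = 336.014, so reliability = 0.8128.
Error variance = 413.418 − 336.014 = 77.4037; SEM = √77.4037 = 8.798.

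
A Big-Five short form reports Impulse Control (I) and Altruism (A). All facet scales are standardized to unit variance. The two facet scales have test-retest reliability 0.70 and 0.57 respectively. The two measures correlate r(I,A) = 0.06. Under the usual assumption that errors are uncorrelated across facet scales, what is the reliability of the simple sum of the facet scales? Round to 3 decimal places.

Var(I+A) = 2 + 2·[0.06] = 2 + 0.12 = 2.12.
Because errors are independent across components, Cov(Tᵢ,Tⱼ) = Cov(Xᵢ,Xⱼ); the off-diagonal part of the true-score variance is the same as above.
True-score variance = [0.70 + 0.57] + 0.12 = 1.27 + 0.12 = 1.39.
Reliability = 1.39 / 2.12 = 0.656.

0.656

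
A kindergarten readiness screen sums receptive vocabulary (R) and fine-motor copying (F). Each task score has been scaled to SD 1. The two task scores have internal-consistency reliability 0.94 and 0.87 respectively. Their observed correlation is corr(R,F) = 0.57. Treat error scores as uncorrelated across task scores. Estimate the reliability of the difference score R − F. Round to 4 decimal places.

0.7791

Var(R−F) = 1 + 1 − 2·0.57 = 2 − 1.14 = 0.86.
Under uncorrelated errors the observed covariances equal the true-score covariances, so only the own-variance terms attenuate.
True-score variance = [0.94 + 0.87] − 1.14 = 1.81 − 1.14 = 0.67.
Reliability = 0.67 / 0.86 = 0.7791.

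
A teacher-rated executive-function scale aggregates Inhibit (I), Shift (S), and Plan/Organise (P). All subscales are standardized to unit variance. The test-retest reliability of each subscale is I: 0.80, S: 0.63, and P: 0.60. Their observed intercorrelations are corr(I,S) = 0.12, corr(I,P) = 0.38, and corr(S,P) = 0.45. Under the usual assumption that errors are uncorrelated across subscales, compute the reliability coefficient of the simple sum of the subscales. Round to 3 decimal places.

Var(I+S+P) = 3 + 2·[0.12 + 0.38 + 0.45] = 3 + 1.9 = 4.9.
Because errors are independent across components, Cov(Tᵢ,Tⱼ) = Cov(Xᵢ,Xⱼ); the off-diagonal part of the true-score variance is the same as above.
True-score variance = [0.80 + 0.63 + 0.60] + 1.9 = 2.03 + 1.9 = 3.93.
Reliability = 3.93 / 4.9 = 0.802.

0.802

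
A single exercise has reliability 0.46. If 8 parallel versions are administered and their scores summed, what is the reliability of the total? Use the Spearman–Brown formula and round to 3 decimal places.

0.872

ρ_k = kρ / (1 + (k−1)ρ) = 8·0.46 / (1 + 7·0.46) = 3.680 / 4.220 = 0.872.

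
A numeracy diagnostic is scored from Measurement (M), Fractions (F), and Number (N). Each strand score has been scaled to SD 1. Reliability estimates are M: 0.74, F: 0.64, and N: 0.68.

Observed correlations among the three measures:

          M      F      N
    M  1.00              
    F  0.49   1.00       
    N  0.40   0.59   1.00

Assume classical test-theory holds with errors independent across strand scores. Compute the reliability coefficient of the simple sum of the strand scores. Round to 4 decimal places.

Var(M+F+N) = 3 + 2·[0.49 + 0.40 + 0.59] = 3 + 2.96 = 5.96.
With uncorrelated errors the cross-covariances are all true-score covariance, so they carry over unchanged; only the diagonal terms shrink to ρᵢσᵢ².
True-score variance = [0.74 + 0.64 + 0.68] + 2.96 = 2.06 + 2.96 = 5.02.
Reliability = 5.02 / 5.96 = 0.8423.

0.8423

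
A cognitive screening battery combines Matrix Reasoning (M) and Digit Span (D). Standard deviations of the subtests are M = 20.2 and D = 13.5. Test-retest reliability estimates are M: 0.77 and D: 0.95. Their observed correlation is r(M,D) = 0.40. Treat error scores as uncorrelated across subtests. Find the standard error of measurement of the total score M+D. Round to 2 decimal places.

10.15

Var(total) = 590.29 + 218.16 = 808.45.
True-score variance = 487.328 + 218.16 = 705.488, so reliability = 0.8726.
Error variance = 808.45 − 705.488 = 102.962; SEM = √102.962 = 10.15.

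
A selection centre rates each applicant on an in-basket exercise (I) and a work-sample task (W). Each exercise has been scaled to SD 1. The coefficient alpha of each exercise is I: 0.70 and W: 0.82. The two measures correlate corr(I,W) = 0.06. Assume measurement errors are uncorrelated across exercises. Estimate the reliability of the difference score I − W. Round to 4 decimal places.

0.7447

Var(I−W) = 1 + 1 − 2·0.06 = 2 − 0.12 = 1.88.
With uncorrelated errors the cross-covariances are all true-score covariance, so they carry over unchanged; only the diagonal terms shrink to ρᵢσᵢ².
True-score variance = [0.70 + 0.82] − 0.12 = 1.52 − 0.12 = 1.4.
Reliability = 1.4 / 1.88 = 0.7447.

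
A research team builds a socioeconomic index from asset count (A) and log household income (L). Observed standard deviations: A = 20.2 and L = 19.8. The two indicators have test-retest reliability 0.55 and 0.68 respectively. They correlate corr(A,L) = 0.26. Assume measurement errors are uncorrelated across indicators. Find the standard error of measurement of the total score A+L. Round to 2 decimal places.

Var(total) = 800.08 + 207.979 = 1008.06.
True-score variance = 491.009 + 207.979 = 698.988, so reliability = 0.6934.
Error variance = 1008.06 − 698.988 = 309.071; SEM = √309.071 = 17.58.

17.58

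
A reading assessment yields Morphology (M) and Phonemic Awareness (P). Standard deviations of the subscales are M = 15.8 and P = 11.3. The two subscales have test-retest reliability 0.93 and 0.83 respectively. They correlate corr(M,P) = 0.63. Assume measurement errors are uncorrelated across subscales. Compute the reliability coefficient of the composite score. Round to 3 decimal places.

0.935

Var(M+P) = 15.8² + 11.3² + 2·[15.8·11.3·0.63] = 377.33 + 224.96 = 602.29.
With uncorrelated errors the cross-covariances are all true-score covariance, so they carry over unchanged; only the diagonal terms shrink to ρᵢσᵢ².
True-score variance = [15.8²·0.93 + 11.3²·0.83] + 224.96 = 338.148 + 224.96 = 563.108.
Reliability = 563.108 / 602.29 = 0.935.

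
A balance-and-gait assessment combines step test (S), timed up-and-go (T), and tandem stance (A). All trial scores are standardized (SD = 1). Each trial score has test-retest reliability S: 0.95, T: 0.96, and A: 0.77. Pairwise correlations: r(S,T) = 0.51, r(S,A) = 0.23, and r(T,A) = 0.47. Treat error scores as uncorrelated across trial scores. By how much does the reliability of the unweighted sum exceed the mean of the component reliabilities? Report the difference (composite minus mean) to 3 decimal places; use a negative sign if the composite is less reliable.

Var(sum) = 3 + 2.42 = 5.42; true-score variance = 2.68 + 2.42 = 5.1; composite reliability = 0.9410.
Mean component reliability = 0.8933.
Difference = 0.9410 − 0.8933 = 0.048.

0.048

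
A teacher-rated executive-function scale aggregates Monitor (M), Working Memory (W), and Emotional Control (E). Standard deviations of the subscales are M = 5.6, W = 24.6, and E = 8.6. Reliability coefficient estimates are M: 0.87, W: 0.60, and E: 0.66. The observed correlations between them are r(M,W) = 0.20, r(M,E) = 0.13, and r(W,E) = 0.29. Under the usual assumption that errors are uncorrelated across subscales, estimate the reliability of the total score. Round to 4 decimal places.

0.6988

Var(M+W+E) = 5.6² + 24.6² + 8.6² + 2·[5.6·24.6·0.20 + 5.6·8.6·0.13 + 24.6·8.6·0.29] = 710.48 + 190.33 = 900.81.
Under uncorrelated errors the observed covariances equal the true-score covariances, so only the own-variance terms attenuate.
True-score variance = [5.6²·0.87 + 24.6²·0.60 + 8.6²·0.66] + 190.33 = 439.193 + 190.33 = 629.523.
Reliability = 629.523 / 900.81 = 0.6988.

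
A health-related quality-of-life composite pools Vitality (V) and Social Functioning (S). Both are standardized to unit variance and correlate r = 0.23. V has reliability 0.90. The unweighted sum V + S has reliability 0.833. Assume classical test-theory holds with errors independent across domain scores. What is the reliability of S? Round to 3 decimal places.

Var(V+S) = 2 + 2·0.23 = 2.460.
True-score variance = ρ_V + ρ_S + 2·0.23, so 0.833 = (0.90 + ρ_S + 0.46) / 2.460.
ρ_S = 0.833·2.460 − 0.90 − 0.46 = 0.689.

0.689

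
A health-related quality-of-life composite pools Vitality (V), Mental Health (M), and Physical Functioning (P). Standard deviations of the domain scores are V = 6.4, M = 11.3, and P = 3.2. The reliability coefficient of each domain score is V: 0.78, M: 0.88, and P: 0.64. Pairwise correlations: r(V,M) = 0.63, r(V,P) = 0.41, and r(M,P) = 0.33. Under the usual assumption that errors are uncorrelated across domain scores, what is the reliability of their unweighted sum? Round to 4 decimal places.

Var(V+M+P) = 6.4² + 11.3² + 3.2² + 2·[6.4·11.3·0.63 + 6.4·3.2·0.41 + 11.3·3.2·0.33] = 178.89 + 131.782 = 310.672.
Under uncorrelated errors the observed covariances equal the true-score covariances, so only the own-variance terms attenuate.
True-score variance = [6.4²·0.78 + 11.3²·0.88 + 3.2²·0.64] + 131.782 = 150.87 + 131.782 = 282.652.
Reliability = 282.652 / 310.672 = 0.9098.

0.9098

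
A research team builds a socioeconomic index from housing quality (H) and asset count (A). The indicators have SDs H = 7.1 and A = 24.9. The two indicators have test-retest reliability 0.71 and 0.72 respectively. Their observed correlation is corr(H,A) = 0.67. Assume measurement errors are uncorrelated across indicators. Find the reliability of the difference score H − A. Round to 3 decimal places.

0.566

Var(H−A) = 7.1² + 24.9² − 2·7.1·24.9·0.67 = 670.42 − 236.899 = 433.521.
Because errors are independent across components, Cov(Tᵢ,Tⱼ) = Cov(Xᵢ,Xⱼ); the off-diagonal part of the true-score variance is the same as above.
True-score variance = [7.1²·0.71 + 24.9²·0.72] − 236.899 = 482.198 − 236.899 = 245.3.
Reliability = 245.3 / 433.521 = 0.566.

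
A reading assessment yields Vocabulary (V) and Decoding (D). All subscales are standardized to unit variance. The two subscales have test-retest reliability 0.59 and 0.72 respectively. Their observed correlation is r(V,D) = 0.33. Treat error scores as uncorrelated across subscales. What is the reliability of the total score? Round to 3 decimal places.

0.741

Var(V+D) = 2 + 2·[0.33] = 2 + 0.66 = 2.66.
With uncorrelated errors the cross-covariances are all true-score covariance, so they carry over unchanged; only the diagonal terms shrink to ρᵢσᵢ².
True-score variance = [0.59 + 0.72] + 0.66 = 1.31 + 0.66 = 1.97.
Reliability = 1.97 / 2.66 = 0.741.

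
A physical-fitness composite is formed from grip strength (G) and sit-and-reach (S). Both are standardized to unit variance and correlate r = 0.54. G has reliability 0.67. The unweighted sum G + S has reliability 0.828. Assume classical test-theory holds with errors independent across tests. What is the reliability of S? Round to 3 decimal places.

Var(G+S) = 2 + 2·0.54 = 3.080.
True-score variance = ρ_G + ρ_S + 2·0.54, so 0.828 = (0.67 + ρ_S + 1.08) / 3.080.
ρ_S = 0.828·3.080 − 0.67 − 1.08 = 0.800.

0.800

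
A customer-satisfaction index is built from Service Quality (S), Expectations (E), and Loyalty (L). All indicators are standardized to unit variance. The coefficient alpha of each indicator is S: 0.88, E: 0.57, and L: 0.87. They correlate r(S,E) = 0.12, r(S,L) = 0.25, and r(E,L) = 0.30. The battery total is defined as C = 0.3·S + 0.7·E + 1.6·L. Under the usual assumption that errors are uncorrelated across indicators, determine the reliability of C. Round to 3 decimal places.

0.865

Var(C) = 0.3² + 0.7² + 1.6² + 2·[0.21·0.12 + 0.48·0.25 + 1.12·0.30] = 3.14 + 0.9624 = 4.1024.
With uncorrelated errors the cross-covariances are all true-score covariance, so they carry over unchanged; only the diagonal terms shrink to ρᵢσᵢ².
True-score variance = [0.3²·0.88 + 0.7²·0.57 + 1.6²·0.87] + 0.9624 = 2.5857 + 0.9624 = 3.5481.
Reliability = 3.5481 / 4.1024 = 0.865.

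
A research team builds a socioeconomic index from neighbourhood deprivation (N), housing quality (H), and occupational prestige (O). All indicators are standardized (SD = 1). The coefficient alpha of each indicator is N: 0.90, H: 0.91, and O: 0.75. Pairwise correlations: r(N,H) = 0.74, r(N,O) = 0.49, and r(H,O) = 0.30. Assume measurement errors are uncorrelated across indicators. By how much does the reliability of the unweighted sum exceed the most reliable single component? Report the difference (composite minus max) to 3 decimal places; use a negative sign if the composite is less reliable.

0.017

Var(sum) = 3 + 3.06 = 6.06; true-score variance = 2.56 + 3.06 = 5.62; composite reliability = 0.9274.
Max component reliability = 0.9100.
Difference = 0.9274 − 0.9100 = 0.017.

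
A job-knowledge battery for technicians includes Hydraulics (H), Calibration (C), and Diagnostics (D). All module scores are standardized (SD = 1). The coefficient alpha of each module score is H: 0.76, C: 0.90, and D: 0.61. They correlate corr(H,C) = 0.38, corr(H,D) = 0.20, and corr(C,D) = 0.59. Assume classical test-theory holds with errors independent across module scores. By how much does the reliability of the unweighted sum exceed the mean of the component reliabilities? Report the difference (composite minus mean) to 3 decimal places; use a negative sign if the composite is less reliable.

0.107

Var(sum) = 3 + 2.34 = 5.34; true-score variance = 2.27 + 2.34 = 4.61; composite reliability = 0.8633.
Mean component reliability = 0.7567.
Difference = 0.8633 − 0.7567 = 0.107.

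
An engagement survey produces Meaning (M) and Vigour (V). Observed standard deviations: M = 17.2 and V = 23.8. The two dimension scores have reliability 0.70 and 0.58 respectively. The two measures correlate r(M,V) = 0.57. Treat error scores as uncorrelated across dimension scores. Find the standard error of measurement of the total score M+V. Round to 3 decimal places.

Var(total) = 862.28 + 466.67 = 1328.95.
True-score variance = 535.623 + 466.67 = 1002.29, so reliability = 0.7542.
Error variance = 1328.95 − 1002.29 = 326.657; SEM = √326.657 = 18.074.

18.074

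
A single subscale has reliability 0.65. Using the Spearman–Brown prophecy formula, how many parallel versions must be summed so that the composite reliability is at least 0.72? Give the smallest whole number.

k ≥ ρ*(1−ρ₁)/(ρ₁(1−ρ*)) = 0.72·0.35 / (0.65·0.28) = 1.385.
Smallest integer k = 2.

2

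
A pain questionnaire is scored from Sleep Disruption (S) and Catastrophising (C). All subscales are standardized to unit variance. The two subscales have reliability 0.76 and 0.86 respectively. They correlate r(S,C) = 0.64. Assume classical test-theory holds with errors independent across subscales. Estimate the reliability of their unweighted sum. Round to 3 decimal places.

Var(S+C) = 2 + 2·[0.64] = 2 + 1.28 = 3.28.
Under uncorrelated errors the observed covariances equal the true-score covariances, so only the own-variance terms attenuate.
True-score variance = [0.76 + 0.86] + 1.28 = 1.62 + 1.28 = 2.9.
Reliability = 2.9 / 3.28 = 0.884.

0.884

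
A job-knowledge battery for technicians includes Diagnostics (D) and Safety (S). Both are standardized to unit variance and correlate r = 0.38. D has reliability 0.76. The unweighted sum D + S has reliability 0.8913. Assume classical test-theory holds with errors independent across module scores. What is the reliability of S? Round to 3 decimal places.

Var(D+S) = 2 + 2·0.38 = 2.760.
True-score variance = ρ_D + ρ_S + 2·0.38, so 0.8913 = (0.76 + ρ_S + 0.76) / 2.760.
ρ_S = 0.8913·2.760 − 0.76 − 0.76 = 0.940.

0.940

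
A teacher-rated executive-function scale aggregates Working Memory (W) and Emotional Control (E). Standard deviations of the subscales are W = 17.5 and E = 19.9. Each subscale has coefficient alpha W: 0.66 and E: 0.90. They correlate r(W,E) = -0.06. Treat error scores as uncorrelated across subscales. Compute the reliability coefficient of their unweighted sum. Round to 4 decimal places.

0.7824

Var(W+E) = 17.5² + 19.9² + 2·[17.5·19.9·(-0.06)] = 702.26 − 41.79 = 660.47.
Under uncorrelated errors the observed covariances equal the true-score covariances, so only the own-variance terms attenuate.
True-score variance = [17.5²·0.66 + 19.9²·0.90] − 41.79 = 558.534 − 41.79 = 516.744.
Reliability = 516.744 / 660.47 = 0.7824.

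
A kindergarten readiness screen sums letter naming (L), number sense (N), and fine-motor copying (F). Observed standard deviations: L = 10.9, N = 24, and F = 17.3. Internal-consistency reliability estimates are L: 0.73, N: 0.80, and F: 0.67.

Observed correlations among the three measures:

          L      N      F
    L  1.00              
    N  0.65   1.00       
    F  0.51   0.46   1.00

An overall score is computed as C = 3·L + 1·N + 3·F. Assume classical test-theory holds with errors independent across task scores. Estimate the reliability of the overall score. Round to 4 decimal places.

0.8430

Var(C) = 3²·10.9² + 24² + 3²·17.3² + 2·[3·10.9·24·0.65 + 9·10.9·17.3·0.51 + 3·24·17.3·0.46] = 4338.9 + 3897.26 = 8236.16.
Under uncorrelated errors the observed covariances equal the true-score covariances, so only the own-variance terms attenuate.
True-score variance = [3²·10.9²·0.73 + 24²·0.80 + 3²·17.3²·0.67] + 3897.26 = 3046.1 + 3897.26 = 6943.37.
Reliability = 6943.37 / 8236.16 = 0.8430.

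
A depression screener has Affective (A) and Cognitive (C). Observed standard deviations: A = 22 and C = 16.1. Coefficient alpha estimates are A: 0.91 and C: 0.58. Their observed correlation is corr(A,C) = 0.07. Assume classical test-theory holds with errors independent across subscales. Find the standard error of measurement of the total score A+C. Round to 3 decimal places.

Var(total) = 743.21 + 49.588 = 792.798.
True-score variance = 590.782 + 49.588 = 640.37, so reliability = 0.8077.
Error variance = 792.798 − 640.37 = 152.428; SEM = √152.428 = 12.346.

12.346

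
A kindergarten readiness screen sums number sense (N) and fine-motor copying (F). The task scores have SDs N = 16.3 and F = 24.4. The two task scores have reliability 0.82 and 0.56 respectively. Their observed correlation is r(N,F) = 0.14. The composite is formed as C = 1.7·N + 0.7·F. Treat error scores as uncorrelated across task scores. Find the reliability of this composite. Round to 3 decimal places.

0.776

Var(C) = 1.7²·16.3² + 0.7²·24.4² + 2·[1.19·16.3·24.4·0.14] = 1059.57 + 132.52 = 1192.09.
Because errors are independent across components, Cov(Tᵢ,Tⱼ) = Cov(Xᵢ,Xⱼ); the off-diagonal part of the true-score variance is the same as above.
True-score variance = [1.7²·16.3²·0.82 + 0.7²·24.4²·0.56] + 132.52 = 792.999 + 132.52 = 925.519.
Reliability = 925.519 / 1192.09 = 0.776.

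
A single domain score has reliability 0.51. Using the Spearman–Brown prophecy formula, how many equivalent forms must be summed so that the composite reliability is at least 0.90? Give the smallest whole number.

9

k ≥ ρ*(1−ρ₁)/(ρ₁(1−ρ*)) = 0.90·0.49 / (0.51·0.10) = 8.647.
Smallest integer k = 9.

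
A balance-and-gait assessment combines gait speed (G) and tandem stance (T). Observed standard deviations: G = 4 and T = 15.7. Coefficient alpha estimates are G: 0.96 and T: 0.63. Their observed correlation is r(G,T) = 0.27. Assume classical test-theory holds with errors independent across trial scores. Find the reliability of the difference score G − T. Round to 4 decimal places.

Var(G−T) = 4² + 15.7² − 2·4·15.7·0.27 = 262.49 − 33.912 = 228.578.
With uncorrelated errors the cross-covariances are all true-score covariance, so they carry over unchanged; only the diagonal terms shrink to ρᵢσᵢ².
True-score variance = [4²·0.96 + 15.7²·0.63] − 33.912 = 170.649 − 33.912 = 136.737.
Reliability = 136.737 / 228.578 = 0.5982.

0.5982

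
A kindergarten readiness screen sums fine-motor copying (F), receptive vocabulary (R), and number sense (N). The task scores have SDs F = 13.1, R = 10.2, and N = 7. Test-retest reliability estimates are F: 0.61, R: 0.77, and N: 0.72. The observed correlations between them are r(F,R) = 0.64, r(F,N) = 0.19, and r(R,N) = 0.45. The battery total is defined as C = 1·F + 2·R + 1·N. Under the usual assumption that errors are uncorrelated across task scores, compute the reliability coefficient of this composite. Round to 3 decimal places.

0.846

Var(C) = 13.1² + 2²·10.2² + 7² + 2·[2·13.1·10.2·0.64 + 13.1·7·0.19 + 2·10.2·7·0.45] = 636.77 + 505.433 = 1142.2.
Under uncorrelated errors the observed covariances equal the true-score covariances, so only the own-variance terms attenuate.
True-score variance = [13.1²·0.61 + 2²·10.2²·0.77 + 7²·0.72] + 505.433 = 460.405 + 505.433 = 965.838.
Reliability = 965.838 / 1142.2 = 0.846.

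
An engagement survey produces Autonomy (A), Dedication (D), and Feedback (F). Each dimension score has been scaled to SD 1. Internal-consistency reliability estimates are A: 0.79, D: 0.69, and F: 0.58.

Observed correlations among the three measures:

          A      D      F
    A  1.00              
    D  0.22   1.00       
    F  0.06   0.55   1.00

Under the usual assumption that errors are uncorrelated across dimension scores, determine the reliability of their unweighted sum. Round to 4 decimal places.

Var(A+D+F) = 3 + 2·[0.22 + 0.06 + 0.55] = 3 + 1.66 = 4.66.
Because errors are independent across components, Cov(Tᵢ,Tⱼ) = Cov(Xᵢ,Xⱼ); the off-diagonal part of the true-score variance is the same as above.
True-score variance = [0.79 + 0.69 + 0.58] + 1.66 = 2.06 + 1.66 = 3.72.
Reliability = 3.72 / 4.66 = 0.7983.

0.7983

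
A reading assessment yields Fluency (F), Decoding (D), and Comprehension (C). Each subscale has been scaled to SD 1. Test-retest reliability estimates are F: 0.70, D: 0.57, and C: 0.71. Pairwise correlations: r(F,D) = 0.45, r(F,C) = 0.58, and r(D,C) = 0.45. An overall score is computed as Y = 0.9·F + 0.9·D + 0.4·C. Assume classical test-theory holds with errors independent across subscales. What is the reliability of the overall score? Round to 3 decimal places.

0.804

Var(Y) = 0.9² + 0.9² + 0.4² + 2·[0.81·0.45 + 0.36·0.58 + 0.36·0.45] = 1.78 + 1.4706 = 3.2506.
Because errors are independent across components, Cov(Tᵢ,Tⱼ) = Cov(Xᵢ,Xⱼ); the off-diagonal part of the true-score variance is the same as above.
True-score variance = [0.9²·0.70 + 0.9²·0.57 + 0.4²·0.71] + 1.4706 = 1.1423 + 1.4706 = 2.6129.
Reliability = 2.6129 / 3.2506 = 0.804.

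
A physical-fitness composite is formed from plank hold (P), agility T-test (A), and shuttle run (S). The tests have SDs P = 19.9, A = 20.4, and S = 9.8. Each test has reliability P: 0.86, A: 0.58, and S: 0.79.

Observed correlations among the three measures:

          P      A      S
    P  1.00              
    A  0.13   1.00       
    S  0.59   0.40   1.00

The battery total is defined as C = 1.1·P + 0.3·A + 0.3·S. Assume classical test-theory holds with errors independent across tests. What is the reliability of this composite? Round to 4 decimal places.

0.8699

Var(C) = 1.1²·19.9² + 0.3²·20.4² + 0.3²·9.8² + 2·[0.33·19.9·20.4·0.13 + 0.33·19.9·9.8·0.59 + 0.09·20.4·9.8·0.40] = 525.27 + 125.166 = 650.436.
Under uncorrelated errors the observed covariances equal the true-score covariances, so only the own-variance terms attenuate.
True-score variance = [1.1²·19.9²·0.86 + 0.3²·20.4²·0.58 + 0.3²·9.8²·0.79] + 125.166 = 440.64 + 125.166 = 565.806.
Reliability = 565.806 / 650.436 = 0.8699.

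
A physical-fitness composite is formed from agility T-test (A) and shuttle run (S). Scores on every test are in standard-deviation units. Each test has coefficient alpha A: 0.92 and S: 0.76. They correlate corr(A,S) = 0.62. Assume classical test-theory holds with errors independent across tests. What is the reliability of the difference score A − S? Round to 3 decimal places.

0.579

Var(A−S) = 1 + 1 − 2·0.62 = 2 − 1.24 = 0.76.
Because errors are independent across components, Cov(Tᵢ,Tⱼ) = Cov(Xᵢ,Xⱼ); the off-diagonal part of the true-score variance is the same as above.
True-score variance = [0.92 + 0.76] − 1.24 = 1.68 − 1.24 = 0.44.
Reliability = 0.44 / 0.76 = 0.579.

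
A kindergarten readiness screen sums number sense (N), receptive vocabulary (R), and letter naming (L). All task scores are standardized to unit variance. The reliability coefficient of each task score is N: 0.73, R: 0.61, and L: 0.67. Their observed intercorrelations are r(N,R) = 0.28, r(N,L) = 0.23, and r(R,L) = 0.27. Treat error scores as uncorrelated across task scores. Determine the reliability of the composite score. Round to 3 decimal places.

Var(N+R+L) = 3 + 2·[0.28 + 0.23 + 0.27] = 3 + 1.56 = 4.56.
Because errors are independent across components, Cov(Tᵢ,Tⱼ) = Cov(Xᵢ,Xⱼ); the off-diagonal part of the true-score variance is the same as above.
True-score variance = [0.73 + 0.61 + 0.67] + 1.56 = 2.01 + 1.56 = 3.57.
Reliability = 3.57 / 4.56 = 0.783.

0.783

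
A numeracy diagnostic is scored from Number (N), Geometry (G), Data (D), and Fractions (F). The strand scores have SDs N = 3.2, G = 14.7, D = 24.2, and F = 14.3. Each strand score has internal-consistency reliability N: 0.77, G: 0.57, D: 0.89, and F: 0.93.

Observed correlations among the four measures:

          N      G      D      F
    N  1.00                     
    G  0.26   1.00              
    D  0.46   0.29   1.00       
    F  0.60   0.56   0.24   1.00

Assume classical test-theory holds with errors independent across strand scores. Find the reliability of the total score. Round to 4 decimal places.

Var(N+G+D+F) = 3.2² + 14.7² + 24.2² + 14.3² + 2·[3.2·14.7·0.26 + 3.2·24.2·0.46 + 3.2·14.3·0.60 + 14.7·24.2·0.29 + 14.7·14.3·0.56 + 24.2·14.3·0.24] = 1016.46 + 758.491 = 1774.95.
Under uncorrelated errors the observed covariances equal the true-score covariances, so only the own-variance terms attenuate.
True-score variance = [3.2²·0.77 + 14.7²·0.57 + 24.2²·0.89 + 14.3²·0.93] + 758.491 = 842.451 + 758.491 = 1600.94.
Reliability = 1600.94 / 1774.95 = 0.9020.

0.9020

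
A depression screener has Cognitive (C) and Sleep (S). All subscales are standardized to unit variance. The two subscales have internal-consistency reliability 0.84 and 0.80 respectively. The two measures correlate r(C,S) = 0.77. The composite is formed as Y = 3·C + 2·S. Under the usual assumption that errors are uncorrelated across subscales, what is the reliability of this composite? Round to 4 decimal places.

Var(Y) = 3² + 2² + 2·[6·0.77] = 13 + 9.24 = 22.24.
Under uncorrelated errors the observed covariances equal the true-score covariances, so only the own-variance terms attenuate.
True-score variance = [3²·0.84 + 2²·0.80] + 9.24 = 10.76 + 9.24 = 20.
Reliability = 20 / 22.24 = 0.8993.

0.8993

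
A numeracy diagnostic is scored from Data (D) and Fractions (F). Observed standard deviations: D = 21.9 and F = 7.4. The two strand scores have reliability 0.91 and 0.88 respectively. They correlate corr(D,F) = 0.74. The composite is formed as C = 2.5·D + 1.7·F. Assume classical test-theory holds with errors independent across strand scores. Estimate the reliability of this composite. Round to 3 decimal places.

0.931

Var(C) = 2.5²·21.9² + 1.7²·7.4² + 2·[4.25·21.9·7.4·0.74] = 3155.82 + 1019.36 = 4175.18.
With uncorrelated errors the cross-covariances are all true-score covariance, so they carry over unchanged; only the diagonal terms shrink to ρᵢσᵢ².
True-score variance = [2.5²·21.9²·0.91 + 1.7²·7.4²·0.88] + 1019.36 = 2867.05 + 1019.36 = 3886.4.
Reliability = 3886.4 / 4175.18 = 0.931.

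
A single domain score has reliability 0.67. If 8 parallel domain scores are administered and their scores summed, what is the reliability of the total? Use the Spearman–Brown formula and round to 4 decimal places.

ρ_k = kρ / (1 + (k−1)ρ) = 8·0.67 / (1 + 7·0.67) = 5.360 / 5.690 = 0.9420.

0.9420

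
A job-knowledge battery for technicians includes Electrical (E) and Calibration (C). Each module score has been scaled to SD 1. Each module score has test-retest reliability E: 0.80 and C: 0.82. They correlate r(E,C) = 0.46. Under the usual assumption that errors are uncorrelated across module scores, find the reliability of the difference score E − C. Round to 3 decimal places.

0.648

Var(E−C) = 1 + 1 − 2·0.46 = 2 − 0.92 = 1.08.
With uncorrelated errors the cross-covariances are all true-score covariance, so they carry over unchanged; only the diagonal terms shrink to ρᵢσᵢ².
True-score variance = [0.80 + 0.82] − 0.92 = 1.62 − 0.92 = 0.7.
Reliability = 0.7 / 1.08 = 0.648.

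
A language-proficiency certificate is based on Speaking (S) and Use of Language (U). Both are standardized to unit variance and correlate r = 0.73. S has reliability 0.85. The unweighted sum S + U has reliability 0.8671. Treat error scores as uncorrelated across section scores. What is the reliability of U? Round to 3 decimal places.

0.690

Var(S+U) = 2 + 2·0.73 = 3.460.
True-score variance = ρ_S + ρ_U + 2·0.73, so 0.8671 = (0.85 + ρ_U + 1.46) / 3.460.
ρ_U = 0.8671·3.460 − 0.85 − 1.46 = 0.690.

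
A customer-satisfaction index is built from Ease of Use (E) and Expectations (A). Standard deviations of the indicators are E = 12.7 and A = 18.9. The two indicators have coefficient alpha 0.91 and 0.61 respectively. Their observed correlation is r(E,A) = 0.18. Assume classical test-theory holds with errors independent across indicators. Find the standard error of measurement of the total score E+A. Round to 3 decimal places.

Var(total) = 518.5 + 86.4108 = 604.911.
True-score variance = 364.672 + 86.4108 = 451.083, so reliability = 0.7457.
Error variance = 604.911 − 451.083 = 153.828; SEM = √153.828 = 12.403.

12.403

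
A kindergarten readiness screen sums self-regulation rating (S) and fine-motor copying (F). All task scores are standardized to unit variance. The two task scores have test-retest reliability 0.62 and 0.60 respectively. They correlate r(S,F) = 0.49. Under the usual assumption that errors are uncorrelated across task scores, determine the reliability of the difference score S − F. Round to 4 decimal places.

Var(S−F) = 1 + 1 − 2·0.49 = 2 − 0.98 = 1.02.
Under uncorrelated errors the observed covariances equal the true-score covariances, so only the own-variance terms attenuate.
True-score variance = [0.62 + 0.60] − 0.98 = 1.22 − 0.98 = 0.24.
Reliability = 0.24 / 1.02 = 0.2353.

0.2353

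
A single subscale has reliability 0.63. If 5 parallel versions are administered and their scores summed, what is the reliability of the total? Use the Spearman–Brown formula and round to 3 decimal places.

ρ_k = kρ / (1 + (k−1)ρ) = 5·0.63 / (1 + 4·0.63) = 3.150 / 3.520 = 0.895.

0.895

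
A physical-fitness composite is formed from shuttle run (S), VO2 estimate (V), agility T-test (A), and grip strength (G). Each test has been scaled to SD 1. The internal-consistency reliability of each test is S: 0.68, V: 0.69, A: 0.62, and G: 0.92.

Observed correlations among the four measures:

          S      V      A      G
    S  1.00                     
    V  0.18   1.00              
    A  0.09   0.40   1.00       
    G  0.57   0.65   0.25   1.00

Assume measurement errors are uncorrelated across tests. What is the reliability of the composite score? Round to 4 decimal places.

Var(S+V+A+G) = 4 + 2·[0.18 + 0.09 + 0.57 + 0.40 + 0.65 + 0.25] = 4 + 4.28 = 8.28.
Because errors are independent across components, Cov(Tᵢ,Tⱼ) = Cov(Xᵢ,Xⱼ); the off-diagonal part of the true-score variance is the same as above.
True-score variance = [0.68 + 0.69 + 0.62 + 0.92] + 4.28 = 2.91 + 4.28 = 7.19.
Reliability = 7.19 / 8.28 = 0.8684.

0.8684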